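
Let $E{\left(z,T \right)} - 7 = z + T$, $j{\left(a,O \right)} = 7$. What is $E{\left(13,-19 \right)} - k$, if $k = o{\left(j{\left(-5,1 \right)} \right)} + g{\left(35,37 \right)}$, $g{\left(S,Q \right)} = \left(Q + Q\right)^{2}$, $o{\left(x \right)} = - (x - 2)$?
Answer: $-5470$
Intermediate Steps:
$o{\left(x \right)} = 2 - x$ ($o{\left(x \right)} = - (-2 + x) = 2 - x$)
$g{\left(S,Q \right)} = 4 Q^{2}$ ($g{\left(S,Q \right)} = \left(2 Q\right)^{2} = 4 Q^{2}$)
$E{\left(z,T \right)} = 7 + T + z$ ($E{\left(z,T \right)} = 7 + \left(z + T\right) = 7 + \left(T + z\right) = 7 + T + z$)
$k = 5471$ ($k = \left(2 - 7\right) + 4 \cdot 37^{2} = \left(2 - 7\right) + 4 \cdot 1369 = -5 + 5476 = 5471$)
$E{\left(13,-19 \right)} - k = \left(7 - 19 + 13\right) - 5471 = 1 - 5471 = -5470$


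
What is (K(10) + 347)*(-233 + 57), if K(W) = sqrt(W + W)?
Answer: -61072 - 352*sqrt(5) ≈ -61859.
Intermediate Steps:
K(W) = sqrt(2)*sqrt(W) (K(W) = sqrt(2*W) = sqrt(2)*sqrt(W))
(K(10) + 347)*(-233 + 57) = (sqrt(2)*sqrt(10) + 347)*(-233 + 57) = (2*sqrt(5) + 347)*(-176) = (347 + 2*sqrt(5))*(-176) = -61072 - 352*sqrt(5)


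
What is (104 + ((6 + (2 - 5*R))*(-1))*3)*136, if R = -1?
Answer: 8840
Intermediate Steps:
(104 + ((6 + (2 - 5*R))*(-1))*3)*136 = (104 + ((6 + (2 - 5*(-1)))*(-1))*3)*136 = (104 + ((6 + (2 + 5))*(-1))*3)*136 = (104 + ((6 + 7)*(-1))*3)*136 = (104 + (13*(-1))*3)*136 = (104 - 13*3)*136 = (104 - 39)*136 = 65*136 = 8840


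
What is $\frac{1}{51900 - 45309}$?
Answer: $\frac{1}{6591} \approx 0.00015172$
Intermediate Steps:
$\frac{1}{51900 - 45309} = \frac{1}{6591}$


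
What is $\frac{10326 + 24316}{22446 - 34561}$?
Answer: $- \frac{34642}{12115} \approx -2.8594$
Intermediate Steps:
$\frac{10326 + 24316}{22446 - 34561} = \frac{34642}{22446 - 34561} = \frac{34642}{-12115} = 34642 \left(- \frac{1}{12115}\right) = - \frac{34642}{12115}$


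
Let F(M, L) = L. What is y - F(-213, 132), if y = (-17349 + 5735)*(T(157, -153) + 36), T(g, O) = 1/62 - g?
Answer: 43554215/31 ≈ 1.4050e+6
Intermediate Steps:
T(g, O) = 1/62 - g (T(g, O) = 1*(1/62) - g = 1/62 - g)
y = 43558307/31 (y = (-17349 + 5735)*((1/62 - 1*157) + 36) = -11614*((1/62 - 157) + 36) = -11614*(-9733/62 + 36) = -11614*(-7501/62) = 43558307/31 ≈ 1.4051e+6)
y - F(-213, 132) = 43558307/31 - 1*132 = 43558307/31 - 132 = 43554215/31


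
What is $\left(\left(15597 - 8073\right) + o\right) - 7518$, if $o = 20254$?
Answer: $20260$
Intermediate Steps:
$\left(\left(15597 - 8073\right) + o\right) - 7518 = \left(\left(15597 - 8073\right) + 20254\right) - 7518 = \left(7524 + 20254\right) - 7518 = 27778 - 7518 = 20260$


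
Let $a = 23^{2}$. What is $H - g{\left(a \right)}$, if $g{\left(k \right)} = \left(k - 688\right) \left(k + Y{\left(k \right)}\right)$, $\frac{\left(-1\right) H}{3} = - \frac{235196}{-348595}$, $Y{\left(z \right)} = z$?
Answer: $\frac{4510818654}{26815} \approx 1.6822 \cdot 10^{5}$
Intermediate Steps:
$a = 529$
$H = - \frac{54276}{26815}$ ($H = - 3 \left(- \frac{235196}{-348595}\right) = - 3 \left(\left(-235196\right) \left(- \frac{1}{348595}\right)\right) = \left(-3\right) \frac{18092}{26815} = - \frac{54276}{26815} \approx -2.0241$)
$g{\left(k \right)} = 2 k \left(-688 + k\right)$ ($g{\left(k \right)} = \left(k - 688\right) \left(k + k\right) = \left(-688 + k\right) 2 k = 2 k \left(-688 + k\right)$)
$H - g{\left(a \right)} = - \frac{54276}{26815} - 2 \cdot 529 \left(-688 + 529\right) = - \frac{54276}{26815} - 2 \cdot 529 \left(-159\right) = - \frac{54276}{26815} - -168222 = - \frac{54276}{26815} + 168222 = \frac{4510818654}{26815}$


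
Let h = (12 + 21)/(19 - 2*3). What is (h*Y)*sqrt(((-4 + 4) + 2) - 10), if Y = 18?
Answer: 1188*I*sqrt(2)/13 ≈ 129.24*I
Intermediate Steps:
h = 33/13 (h = 33/(19 - 6) = 33/13 ≈ 2.5385)
(h*Y)*sqrt(((-4 + 4) + 2) - 10) = ((33/13)*18)*sqrt(((-4 + 4) + 2) - 10) = 594*sqrt((0 + 2) - 10)/13 = 594*sqrt(2 - 10)/13 = 594*sqrt(-8)/13 = 594*(2*I*sqrt(2))/13 = 1188*I*sqrt(2)/13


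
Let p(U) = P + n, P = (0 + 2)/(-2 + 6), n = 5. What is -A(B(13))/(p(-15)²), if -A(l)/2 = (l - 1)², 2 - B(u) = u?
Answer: 1152/121 ≈ 9.5207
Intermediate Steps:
B(u) = 2 - u
A(l) = -2*(-1 + l)² (A(l) = -2*(l - 1)² = -2*(-1 + l)²)
P = ½ (P = 2/4 = 2*(¼) = ½ ≈ 0.50000)
p(U) = 11/2 (p(U) = ½ + 5 = 11/2)
-A(B(13))/(p(-15)²) = -(-2*(-1 + (2 - 1*13))²)/((11/2)²) = -(-2*(-1 + (2 - 13))²)/121/4 = -(-2*(-1 - 11)²)*4/121 = -(-2*(-12)²)*4/121 = -(-2*144)*4/121 = -(-288)*4/121 = -1*(-1152/121) = 1152/121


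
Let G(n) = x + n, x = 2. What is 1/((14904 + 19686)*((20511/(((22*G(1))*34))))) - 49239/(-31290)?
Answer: 388154820743/246660978690 ≈ 1.5736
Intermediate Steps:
G(n) = 2 + n
1/((14904 + 19686)*((20511/(((22*G(1))*34))))) - 49239/(-31290) = 1/((14904 + 19686)*((20511/(((22*(2 + 1))*34))))) - 49239/(-31290) = 1/(34590*((20511/(((22*3)*34))))) - 49239*(-1/31290) = 1/(34590*((20511/((66*34))))) + 16413/10430 = 1/(34590*((20511/2244))) + 16413/10430 = 1/(34590*((20511*(1/2244)))) + 16413/10430 = 1/(34590*(6837/748)) + 16413/10430 = (1/34590)*(748/6837) + 16413/10430 = 374/118245915 + 16413/10430 = 388154820743/246660978690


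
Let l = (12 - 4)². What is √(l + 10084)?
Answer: 2*√2537 ≈ 100.74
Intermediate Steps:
l = 64 (l = 8² = 64)
√(l + 10084) = √(64 + 10084) = √10148 = 2*√2537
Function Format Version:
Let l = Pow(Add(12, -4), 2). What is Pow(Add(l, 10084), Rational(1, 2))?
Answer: Mul(2, Pow(2537, Rational(1, 2))) ≈ 100.74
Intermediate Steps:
l = 64 (l = Pow(8, 2) = 64)
Pow(Add(l, 10084), Rational(1, 2)) = Pow(Add(64, 10084), Rational(1, 2)) = Pow(10148, Rational(1, 2)) = Mul(2, Pow(2537, Rational(1, 2)))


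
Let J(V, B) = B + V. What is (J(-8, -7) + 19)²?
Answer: 16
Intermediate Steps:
(J(-8, -7) + 19)² = ((-7 - 8) + 19)² = (-15 + 19)² = 4² = 16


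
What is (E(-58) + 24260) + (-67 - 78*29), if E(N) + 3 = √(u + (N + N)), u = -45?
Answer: 21928 + I*√161 ≈ 21928.0 + 12.689*I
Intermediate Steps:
E(N) = -3 + √(-45 + 2*N) (E(N) = -3 + √(-45 + (N + N)) = -3 + √(-45 + 2*N))
(E(-58) + 24260) + (-67 - 78*29) = ((-3 + √(-45 + 2*(-58))) + 24260) + (-67 - 78*29) = ((-3 + √(-45 - 116)) + 24260) + (-67 - 2262) = ((-3 + √(-161)) + 24260) - 2329 = ((-3 + I*√161) + 24260) - 2329 = (24257 + I*√161) - 2329 = 21928 + I*√161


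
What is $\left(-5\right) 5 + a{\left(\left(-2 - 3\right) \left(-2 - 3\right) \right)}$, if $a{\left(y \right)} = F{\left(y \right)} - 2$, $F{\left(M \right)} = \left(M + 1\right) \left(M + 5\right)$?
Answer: $753$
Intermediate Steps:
$F{\left(M \right)} = \left(1 + M\right) \left(5 + M\right)$
$a{\left(y \right)} = 3 + y^{2} + 6 y$ ($a{\left(y \right)} = \left(5 + y^{2} + 6 y\right) - 2 = 3 + y^{2} + 6 y$)
$\left(-5\right) 5 + a{\left(\left(-2 - 3\right) \left(-2 - 3\right) \right)} = \left(-5\right) 5 + \left(3 + \left(\left(-2 - 3\right) \left(-2 - 3\right)\right)^{2} + 6 \left(-2 - 3\right) \left(-2 - 3\right)\right) = -25 + \left(3 + \left(\left(-5\right) \left(-5\right)\right)^{2} + 6 \left(\left(-5\right) \left(-5\right)\right)\right) = -25 + \left(3 + 25^{2} + 6 \cdot 25\right) = -25 + \left(3 + 625 + 150\right) = -25 + 778 = 753$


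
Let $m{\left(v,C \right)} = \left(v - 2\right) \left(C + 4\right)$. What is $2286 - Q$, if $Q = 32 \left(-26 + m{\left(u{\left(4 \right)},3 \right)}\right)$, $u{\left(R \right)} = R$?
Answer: $2670$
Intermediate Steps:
$m{\left(v,C \right)} = \left(-2 + v\right) \left(4 + C\right)$
$Q = -384$ ($Q = 32 \left(-26 + \left(-8 - 6 + 4 \cdot 4 + 3 \cdot 4\right)\right) = 32 \left(-26 + \left(-8 - 6 + 16 + 12\right)\right) = 32 \left(-26 + 14\right) = 32 \left(-12\right) = -384$)
$2286 - Q = 2286 - -384 = 2286 + 384 = 2670$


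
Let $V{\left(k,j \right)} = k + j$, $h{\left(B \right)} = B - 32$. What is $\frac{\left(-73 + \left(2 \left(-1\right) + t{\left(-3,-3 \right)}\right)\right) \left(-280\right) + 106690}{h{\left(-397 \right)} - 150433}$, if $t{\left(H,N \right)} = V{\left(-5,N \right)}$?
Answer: $- \frac{64965}{75431} \approx -0.86125$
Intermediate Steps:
$h{\left(B \right)} = -32 + B$
$V{\left(k,j \right)} = j + k$
$t{\left(H,N \right)} = -5 + N$ ($t{\left(H,N \right)} = N - 5 = -5 + N$)
$\frac{\left(-73 + \left(2 \left(-1\right) + t{\left(-3,-3 \right)}\right)\right) \left(-280\right) + 106690}{h{\left(-397 \right)} - 150433} = \frac{\left(-73 + \left(2 \left(-1\right) - 8\right)\right) \left(-280\right) + 106690}{\left(-32 - 397\right) - 150433} = \frac{\left(-73 - 10\right) \left(-280\right) + 106690}{-429 - 150433} = \frac{\left(-83\right) \left(-280\right) + 106690}{-150862} = \left(23240 + 106690\right) \left(- \frac{1}{150862}\right) = 129930 \left(- \frac{1}{150862}\right) = - \frac{64965}{75431}$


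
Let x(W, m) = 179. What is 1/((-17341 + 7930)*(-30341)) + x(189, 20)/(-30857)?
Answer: -51111477172/8810881582407 ≈ -0.0058009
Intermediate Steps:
1/((-17341 + 7930)*(-30341)) + x(189, 20)/(-30857) = 1/((-17341 + 7930)*(-30341)) + 179/(-30857) = -1/30341/(-9411) + 179*(-1/30857) = -1/9411*(-1/30341) - 179/30857 = 1/285539151 - 179/30857 = -51111477172/8810881582407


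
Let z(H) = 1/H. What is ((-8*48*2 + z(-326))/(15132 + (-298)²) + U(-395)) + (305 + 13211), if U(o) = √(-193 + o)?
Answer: 65423459401/4840448 + 14*I*√3 ≈ 13516.0 + 24.249*I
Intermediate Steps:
((-8*48*2 + z(-326))/(15132 + (-298)²) + U(-395)) + (305 + 13211) = ((-8*48*2 + 1/(-326))/(15132 + (-298)²) + √(-193 - 395)) + (305 + 13211) = ((-384*2 - 1/326)/(15132 + 88804) + √(-588)) + 13516 = ((-768 - 1/326)/103936 + 14*I*√3) + 13516 = (-250369/326*1/103936 + 14*I*√3) + 13516 = (-35767/4840448 + 14*I*√3) + 13516 = 65423459401/4840448 + 14*I*√3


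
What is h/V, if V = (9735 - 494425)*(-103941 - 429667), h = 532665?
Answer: 5607/2722468016 ≈ 2.0595e-6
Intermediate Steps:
V = 258634461520 (V = -484690*(-533608) = 258634461520)
h/V = 532665/258634461520 = 532665*(1/258634461520) = 5607/2722468016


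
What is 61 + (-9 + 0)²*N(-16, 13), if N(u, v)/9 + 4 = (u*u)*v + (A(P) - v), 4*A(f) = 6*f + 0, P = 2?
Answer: 2415967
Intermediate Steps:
A(f) = 3*f/2 (A(f) = (6*f + 0)/4 = (6*f)/4 = 3*f/2)
N(u, v) = -9 - 9*v + 9*v*u² (N(u, v) = -36 + 9*((u*u)*v + ((3/2)*2 - v)) = -36 + 9*(u²*v + (3 - v)) = -36 + 9*(v*u² + (3 - v)) = -36 + 9*(3 - v + v*u²) = -36 + (27 - 9*v + 9*v*u²) = -9 - 9*v + 9*v*u²)
61 + (-9 + 0)²*N(-16, 13) = 61 + (-9 + 0)²*(-9 - 9*13 + 9*13*(-16)²) = 61 + (-9)²*(-9 - 117 + 9*13*256) = 61 + 81*(-9 - 117 + 29952) = 61 + 81*29826 = 61 + 2415906 = 2415967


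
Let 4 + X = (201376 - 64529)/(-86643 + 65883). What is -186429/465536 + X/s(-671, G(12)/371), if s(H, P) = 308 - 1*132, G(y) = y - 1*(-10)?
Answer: -765168103/1661090640 ≈ -0.46064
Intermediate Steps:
G(y) = 10 + y (G(y) = y + 10 = 10 + y)
X = -219887/20760 (X = -4 + (201376 - 64529)/(-86643 + 65883) = -4 + 136847/(-20760) = -4 + 136847*(-1/20760) = -4 - 136847/20760 = -219887/20760 ≈ -10.592)
s(H, P) = 176 (s(H, P) = 308 - 132 = 176)
-186429/465536 + X/s(-671, G(12)/371) = -186429/465536 - 219887/20760/176 = -186429*1/465536 - 219887/20760*1/176 = -186429/465536 - 219887/3653760 = -765168103/1661090640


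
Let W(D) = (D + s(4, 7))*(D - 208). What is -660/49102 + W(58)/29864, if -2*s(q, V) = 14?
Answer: -98835135/366595532 ≈ -0.26960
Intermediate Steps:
s(q, V) = -7 (s(q, V) = -1/2*14 = -7)
W(D) = (-208 + D)*(-7 + D) (W(D) = (D - 7)*(D - 208) = (-7 + D)*(-208 + D) = (-208 + D)*(-7 + D))
-660/49102 + W(58)/29864 = -660/49102 + (1456 + 58**2 - 215*58)/29864 = -660*1/49102 + (1456 + 3364 - 12470)*(1/29864) = -330/24551 - 7650*1/29864 = -330/24551 - 3825/14932 = -98835135/366595532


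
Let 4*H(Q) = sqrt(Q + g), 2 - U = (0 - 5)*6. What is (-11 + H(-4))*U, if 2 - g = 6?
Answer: -352 + 16*I*sqrt(2) ≈ -352.0 + 22.627*I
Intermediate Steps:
g = -4 (g = 2 - 1*6 = 2 - 6 = -4)
U = 32 (U = 2 - (0 - 5)*6 = 2 - (-5)*6 = 2 - 1*(-30) = 2 + 30 = 32)
H(Q) = sqrt(-4 + Q)/4 (H(Q) = sqrt(Q - 4)/4 = sqrt(-4 + Q)/4)
(-11 + H(-4))*U = (-11 + sqrt(-4 - 4)/4)*32 = (-11 + sqrt(-8)/4)*32 = (-11 + (2*I*sqrt(2))/4)*32 = (-11 + I*sqrt(2)/2)*32 = -352 + 16*I*sqrt(2)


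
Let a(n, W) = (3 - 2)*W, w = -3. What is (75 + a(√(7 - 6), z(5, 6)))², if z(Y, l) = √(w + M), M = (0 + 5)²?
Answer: (75 + √22)² ≈ 6350.6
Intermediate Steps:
M = 25 (M = 5² = 25)
z(Y, l) = √22 (z(Y, l) = √(-3 + 25) = √22)
a(n, W) = W (a(n, W) = 1*W = W)
(75 + a(√(7 - 6), z(5, 6)))² = (75 + √22)²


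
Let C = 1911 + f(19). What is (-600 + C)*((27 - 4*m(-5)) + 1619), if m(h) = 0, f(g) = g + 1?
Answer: 2190826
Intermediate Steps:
f(g) = 1 + g
C = 1931 (C = 1911 + (1 + 19) = 1911 + 20 = 1931)
(-600 + C)*((27 - 4*m(-5)) + 1619) = (-600 + 1931)*((27 - 4*0) + 1619) = 1331*((27 + 0) + 1619) = 1331*(27 + 1619) = 1331*1646 = 2190826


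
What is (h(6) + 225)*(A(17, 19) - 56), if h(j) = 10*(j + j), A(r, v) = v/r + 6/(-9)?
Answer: -325795/17 ≈ -19164.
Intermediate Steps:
A(r, v) = -⅔ + v/r (A(r, v) = v/r + 6*(-⅑) = v/r - ⅔ = -⅔ + v/r)
h(j) = 20*j (h(j) = 10*(2*j) = 20*j)
(h(6) + 225)*(A(17, 19) - 56) = (20*6 + 225)*((-⅔ + 19/17) - 56) = (120 + 225)*((-⅔ + 19*(1/17)) - 56) = 345*((-⅔ + 19/17) - 56) = 345*(23/51 - 56) = 345*(-2833/51) = -325795/17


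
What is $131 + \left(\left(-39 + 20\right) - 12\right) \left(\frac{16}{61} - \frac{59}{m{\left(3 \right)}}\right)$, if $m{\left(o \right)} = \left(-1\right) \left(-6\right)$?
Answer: $\frac{156539}{366} \approx 427.7$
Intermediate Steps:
$m{\left(o \right)} = 6$
$131 + \left(\left(-39 + 20\right) - 12\right) \left(\frac{16}{61} - \frac{59}{m{\left(3 \right)}}\right) = 131 + \left(\left(-39 + 20\right) - 12\right) \left(\frac{16}{61} - \frac{59}{6}\right) = 131 + \left(-19 - 12\right) \left(16 \cdot \frac{1}{61} - \frac{59}{6}\right) = 131 - 31 \left(\frac{16}{61} - \frac{59}{6}\right) = 131 - - \frac{108593}{366} = 131 + \frac{108593}{366} = \frac{156539}{366}$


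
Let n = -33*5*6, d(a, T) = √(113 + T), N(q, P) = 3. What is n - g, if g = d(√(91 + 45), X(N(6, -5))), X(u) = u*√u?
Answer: -990 - √(113 + 3*√3) ≈ -1000.9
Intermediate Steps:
X(u) = u^(3/2)
n = -990 (n = -165*6 = -990)
g = √(113 + 3*√3) (g = √(113 + 3^(3/2)) = √(113 + 3*√3) ≈ 10.872)
n - g = -990 - √(113 + 3*√3)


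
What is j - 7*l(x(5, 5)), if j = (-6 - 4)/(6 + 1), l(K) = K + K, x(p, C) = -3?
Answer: 284/7 ≈ 40.571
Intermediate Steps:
l(K) = 2*K
j = -10/7 ≈ -1.4286
j - 7*l(x(5, 5)) = -10/7 - 14*(-3) = -10/7 - 7*(-6) = -10/7 + 42 = 284/7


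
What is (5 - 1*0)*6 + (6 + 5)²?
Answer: 151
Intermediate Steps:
(5 - 1*0)*6 + (6 + 5)² = (5 + 0)*6 + 11² = 5*6 + 121 = 30 + 121 = 151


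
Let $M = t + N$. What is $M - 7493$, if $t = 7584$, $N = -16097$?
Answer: $-16006$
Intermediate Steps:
$M = -8513$ ($M = 7584 - 16097 = -8513$)
$M - 7493 = -8513 - 7493 = -16006$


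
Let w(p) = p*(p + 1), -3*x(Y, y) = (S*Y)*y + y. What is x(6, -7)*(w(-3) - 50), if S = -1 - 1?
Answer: 3388/3 ≈ 1129.3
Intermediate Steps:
S = -2
x(Y, y) = -y/3 + 2*Y*y/3 (x(Y, y) = -((-2*Y)*y + y)/3 = -(-2*Y*y + y)/3 = -(y - 2*Y*y)/3 = -y/3 + 2*Y*y/3)
w(p) = p*(1 + p)
x(6, -7)*(w(-3) - 50) = ((1/3)*(-7)*(-1 + 2*6))*(-3*(1 - 3) - 50) = ((1/3)*(-7)*(-1 + 12))*(-3*(-2) - 50) = ((1/3)*(-7)*11)*(6 - 50) = -77/3*(-44) = 3388/3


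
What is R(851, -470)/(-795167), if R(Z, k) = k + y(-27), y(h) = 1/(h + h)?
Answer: 25381/42939018 ≈ 0.00059109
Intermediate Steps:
y(h) = 1/(2*h)
R(Z, k) = -1/54 + k (R(Z, k) = k + (½)/(-27) = k + (½)*(-1/27) = k - 1/54 = -1/54 + k)
R(851, -470)/(-795167) = (-1/54 - 470)/(-795167) = -25381/54*(-1/795167) = 25381/42939018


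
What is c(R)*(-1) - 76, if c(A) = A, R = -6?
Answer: -70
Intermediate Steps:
c(R)*(-1) - 76 = -6*(-1) - 76 = 6 - 76 = -70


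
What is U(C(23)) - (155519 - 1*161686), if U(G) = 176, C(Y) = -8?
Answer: 6343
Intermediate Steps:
U(C(23)) - (155519 - 1*161686) = 176 - (155519 - 1*161686) = 176 - (155519 - 161686) = 176 - 1*(-6167) = 176 + 6167 = 6343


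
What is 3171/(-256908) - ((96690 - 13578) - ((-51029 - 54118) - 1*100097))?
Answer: -24693655473/85636 ≈ -2.8836e+5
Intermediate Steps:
3171/(-256908) - ((96690 - 13578) - ((-51029 - 54118) - 1*100097)) = 3171*(-1/256908) - (83112 - (-105147 - 100097)) = -1057/85636 - (83112 - 1*(-205244)) = -1057/85636 - (83112 + 205244) = -1057/85636 - 1*288356 = -1057/85636 - 288356 = -24693655473/85636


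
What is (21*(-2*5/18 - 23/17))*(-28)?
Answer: 57232/51 ≈ 1122.2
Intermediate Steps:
(21*(-2*5/18 - 23/17))*(-28) = (21*(-10*1/18 - 23*1/17))*(-28) = (21*(-5/9 - 23/17))*(-28) = (21*(-292/153))*(-28) = -2044/51*(-28) = 57232/51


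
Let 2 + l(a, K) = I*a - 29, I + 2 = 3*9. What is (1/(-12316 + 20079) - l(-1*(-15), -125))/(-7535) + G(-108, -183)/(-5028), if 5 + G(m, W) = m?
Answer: 20036973353/294108862740 ≈ 0.068128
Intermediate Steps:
G(m, W) = -5 + m
I = 25 (I = -2 + 3*9 = -2 + 27 = 25)
l(a, K) = -31 + 25*a (l(a, K) = -2 + (25*a - 29) = -2 + (-29 + 25*a) = -31 + 25*a)
(1/(-12316 + 20079) - l(-1*(-15), -125))/(-7535) + G(-108, -183)/(-5028) = (1/(-12316 + 20079) - (-31 + 25*(-1*(-15))))/(-7535) + (-5 - 108)/(-5028) = (1/7763 - (-31 + 25*15))*(-1/7535) - 113*(-1/5028) = (1/7763 - (-31 + 375))*(-1/7535) + 113/5028 = (1/7763 - 1*344)*(-1/7535) + 113/5028 = (1/7763 - 344)*(-1/7535) + 113/5028 = -2670471/7763*(-1/7535) + 113/5028 = 2670471/58494205 + 113/5028 = 20036973353/294108862740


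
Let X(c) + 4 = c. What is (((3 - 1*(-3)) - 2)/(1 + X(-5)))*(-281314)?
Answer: 140657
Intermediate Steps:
X(c) = -4 + c
(((3 - 1*(-3)) - 2)/(1 + X(-5)))*(-281314) = (((3 - 1*(-3)) - 2)/(1 + (-4 - 5)))*(-281314) = (((3 + 3) - 2)/(1 - 9))*(-281314) = ((6 - 2)/(-8))*(-281314) = (4*(-⅛))*(-281314) = -½*(-281314) = 140657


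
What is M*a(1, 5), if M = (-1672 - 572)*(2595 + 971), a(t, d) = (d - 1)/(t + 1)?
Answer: -16004208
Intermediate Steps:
a(t, d) = (-1 + d)/(1 + t)
M = -8002104 (M = -2244*3566 = -8002104)
M*a(1, 5) = -8002104*(-1 + 5)/(1 + 1) = -8002104*4/2 = -4001052*4 = -8002104*2 = -16004208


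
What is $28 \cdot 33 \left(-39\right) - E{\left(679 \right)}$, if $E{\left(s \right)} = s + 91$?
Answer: $-36806$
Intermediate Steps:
$E{\left(s \right)} = 91 + s$
$28 \cdot 33 \left(-39\right) - E{\left(679 \right)} = 28 \cdot 33 \left(-39\right) - \left(91 + 679\right) = 924 \left(-39\right) - 770 = -36036 - 770 = -36806$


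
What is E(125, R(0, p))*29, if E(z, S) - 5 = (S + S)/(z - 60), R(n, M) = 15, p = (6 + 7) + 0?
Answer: 2059/13 ≈ 158.38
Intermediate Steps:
p = 13 (p = 13 + 0 = 13)
E(z, S) = 5 + 2*S/(-60 + z) (E(z, S) = 5 + (S + S)/(z - 60) = 5 + (2*S)/(-60 + z) = 5 + 2*S/(-60 + z))
E(125, R(0, p))*29 = ((-300 + 2*15 + 5*125)/(-60 + 125))*29 = ((-300 + 30 + 625)/65)*29 = ((1/65)*355)*29 = (71/13)*29 = 2059/13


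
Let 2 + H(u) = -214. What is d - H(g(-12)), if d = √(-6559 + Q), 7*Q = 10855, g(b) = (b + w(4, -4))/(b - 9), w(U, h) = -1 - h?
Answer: 216 + I*√245406/7 ≈ 216.0 + 70.769*I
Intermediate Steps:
g(b) = (3 + b)/(-9 + b) (g(b) = (b + (-1 - 1*(-4)))/(b - 9) = (b + (-1 + 4))/(-9 + b) = (b + 3)/(-9 + b) = (3 + b)/(-9 + b))
H(u) = -216 (H(u) = -2 - 214 = -216)
Q = 10855/7 (Q = (⅐)*10855 = 10855/7 ≈ 1550.7)
d = I*√245406/7 (d = √(-6559 + 10855/7) = √(-35058/7) = I*√245406/7 ≈ 70.769*I)
d - H(g(-12)) = I*√245406/7 - 1*(-216) = I*√245406/7 + 216 = 216 + I*√245406/7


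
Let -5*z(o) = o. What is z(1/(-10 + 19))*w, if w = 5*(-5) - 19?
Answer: 44/45 ≈ 0.97778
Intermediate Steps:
z(o) = -o/5
w = -44 (w = -25 - 19 = -44)
z(1/(-10 + 19))*w = -1/(5*(-10 + 19))*(-44) = -1/5/9*(-44) = -1/5*1/9*(-44) = -1/45*(-44) = 44/45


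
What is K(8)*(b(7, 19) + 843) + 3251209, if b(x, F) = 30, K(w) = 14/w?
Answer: 13010947/4 ≈ 3.2527e+6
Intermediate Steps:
K(8)*(b(7, 19) + 843) + 3251209 = (14/8)*(30 + 843) + 3251209 = (14*(⅛))*873 + 3251209 = (7/4)*873 + 3251209 = 6111/4 + 3251209 = 13010947/4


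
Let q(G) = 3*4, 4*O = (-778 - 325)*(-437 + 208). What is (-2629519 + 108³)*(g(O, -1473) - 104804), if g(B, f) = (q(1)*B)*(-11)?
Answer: 11561410796225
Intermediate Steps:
O = 252587/4 (O = ((-778 - 325)*(-437 + 208))/4 = (-1103*(-229))/4 = (¼)*252587 = 252587/4 ≈ 63147.)
q(G) = 12
g(B, f) = -132*B (g(B, f) = (12*B)*(-11) = -132*B)
(-2629519 + 108³)*(g(O, -1473) - 104804) = (-2629519 + 108³)*(-132*252587/4 - 104804) = (-2629519 + 1259712)*(-8335371 - 104804) = -1369807*(-8440175) = 11561410796225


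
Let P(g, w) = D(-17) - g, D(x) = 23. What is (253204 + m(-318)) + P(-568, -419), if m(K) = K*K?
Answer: 354919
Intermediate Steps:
m(K) = K²
P(g, w) = 23 - g
(253204 + m(-318)) + P(-568, -419) = (253204 + (-318)²) + (23 - 1*(-568)) = (253204 + 101124) + (23 + 568) = 354328 + 591 = 354919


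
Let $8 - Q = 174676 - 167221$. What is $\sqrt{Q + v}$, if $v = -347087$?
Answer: $i \sqrt{354534} \approx 595.43 i$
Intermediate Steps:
$Q = -7447$ ($Q = 8 - \left(174676 - 167221\right) = 8 - 7455 = -7447$)
$\sqrt{Q + v} = \sqrt{-7447 - 347087} = \sqrt{-354534} = i \sqrt{354534}$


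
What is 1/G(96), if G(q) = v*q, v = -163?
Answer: -1/15648 ≈ -6.3906e-5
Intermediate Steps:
G(q) = -163*q
1/G(96) = 1/(-163*96) = 1/(-15648) = -1/15648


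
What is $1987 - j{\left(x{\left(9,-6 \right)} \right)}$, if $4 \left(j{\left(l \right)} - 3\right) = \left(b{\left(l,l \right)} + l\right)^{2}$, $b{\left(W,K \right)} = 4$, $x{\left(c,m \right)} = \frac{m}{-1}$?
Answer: $1959$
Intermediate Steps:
$x{\left(c,m \right)} = - m$ ($x{\left(c,m \right)} = m \left(-1\right) = - m$)
$j{\left(l \right)} = 3 + \frac{\left(4 + l\right)^{2}}{4}$
$1987 - j{\left(x{\left(9,-6 \right)} \right)} = 1987 - \left(3 + \frac{\left(4 - -6\right)^{2}}{4}\right) = 1987 - \left(3 + \frac{\left(4 + 6\right)^{2}}{4}\right) = 1987 - \left(3 + \frac{10^{2}}{4}\right) = 1987 - \left(3 + \frac{1}{4} \cdot 100\right) = 1987 - \left(3 + 25\right) = 1987 - 28 = 1959$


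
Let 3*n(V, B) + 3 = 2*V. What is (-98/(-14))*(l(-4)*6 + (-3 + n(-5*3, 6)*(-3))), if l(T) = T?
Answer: 42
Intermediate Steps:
n(V, B) = -1 + 2*V/3 (n(V, B) = -1 + (2*V)/3 = -1 + 2*V/3)
(-98/(-14))*(l(-4)*6 + (-3 + n(-5*3, 6)*(-3))) = (-98/(-14))*(-4*6 + (-3 + (-1 + 2*(-5*3)/3)*(-3))) = (-1/14*(-98))*(-24 + (-3 + (-1 + (2/3)*(-15))*(-3))) = 7*(-24 + (-3 + (-1 - 10)*(-3))) = 7*(-24 + (-3 - 11*(-3))) = 7*(-24 + (-3 + 33)) = 7*(-24 + 30) = 7*6 = 42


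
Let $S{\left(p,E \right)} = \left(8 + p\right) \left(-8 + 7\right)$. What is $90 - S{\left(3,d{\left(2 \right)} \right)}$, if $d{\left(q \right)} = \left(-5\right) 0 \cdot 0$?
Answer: $101$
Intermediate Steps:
$d{\left(q \right)} = 0$ ($d{\left(q \right)} = 0 \cdot 0 = 0$)
$S{\left(p,E \right)} = -8 - p$ ($S{\left(p,E \right)} = \left(8 + p\right) \left(-1\right) = -8 - p$)
$90 - S{\left(3,d{\left(2 \right)} \right)} = 90 - \left(-8 - 3\right) = 90 - -11 = 90 + 11 = 101$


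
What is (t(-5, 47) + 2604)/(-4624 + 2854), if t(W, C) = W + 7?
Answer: -1303/885 ≈ -1.4723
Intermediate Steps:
t(W, C) = 7 + W
(t(-5, 47) + 2604)/(-4624 + 2854) = ((7 - 5) + 2604)/(-4624 + 2854) = (2 + 2604)/(-1770) = 2606*(-1/1770) = -1303/885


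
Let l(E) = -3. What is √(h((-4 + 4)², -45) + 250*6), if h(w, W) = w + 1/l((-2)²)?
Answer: √13497/3 ≈ 38.726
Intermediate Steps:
h(w, W) = -⅓ + w (h(w, W) = w + 1/(-3) = w - ⅓ = -⅓ + w)
√(h((-4 + 4)², -45) + 250*6) = √((-⅓ + (-4 + 4)²) + 250*6) = √((-⅓ + 0²) + 1500) = √((-⅓ + 0) + 1500) = √(-⅓ + 1500) = √(4499/3) = √13497/3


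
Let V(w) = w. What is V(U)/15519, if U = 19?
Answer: 19/15519 ≈ 0.0012243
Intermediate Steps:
V(U)/15519 = 19/15519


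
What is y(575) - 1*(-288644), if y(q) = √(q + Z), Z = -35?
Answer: 288644 + 6*√15 ≈ 2.8867e+5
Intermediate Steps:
y(q) = √(-35 + q) (y(q) = √(q - 35) = √(-35 + q))
y(575) - 1*(-288644) = √(-35 + 575) - 1*(-288644) = √540 + 288644 = 6*√15 + 288644 = 288644 + 6*√15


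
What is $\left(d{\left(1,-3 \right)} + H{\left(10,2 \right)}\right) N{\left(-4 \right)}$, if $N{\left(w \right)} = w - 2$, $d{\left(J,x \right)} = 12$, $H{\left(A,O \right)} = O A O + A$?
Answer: $-372$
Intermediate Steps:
$H{\left(A,O \right)} = A + A O^{2}$ ($H{\left(A,O \right)} = A O O + A = A O^{2} + A = A + A O^{2}$)
$N{\left(w \right)} = -2 + w$ ($N{\left(w \right)} = w - 2 = -2 + w$)
$\left(d{\left(1,-3 \right)} + H{\left(10,2 \right)}\right) N{\left(-4 \right)} = \left(12 + 10 \left(1 + 2^{2}\right)\right) \left(-2 - 4\right) = \left(12 + 10 \left(1 + 4\right)\right) \left(-6\right) = \left(12 + 10 \cdot 5\right) \left(-6\right) = \left(12 + 50\right) \left(-6\right) = 62 \left(-6\right) = -372$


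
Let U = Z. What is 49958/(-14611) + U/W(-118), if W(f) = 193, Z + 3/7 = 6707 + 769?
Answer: 697085761/19739461 ≈ 35.314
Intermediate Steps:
Z = 52329/7 (Z = -3/7 + (6707 + 769) = -3/7 + 7476 = 52329/7 ≈ 7475.6)
U = 52329/7 ≈ 7475.6
49958/(-14611) + U/W(-118) = 49958/(-14611) + (52329/7)/193 = 49958*(-1/14611) + (52329/7)*(1/193) = -49958/14611 + 52329/1351 = 697085761/19739461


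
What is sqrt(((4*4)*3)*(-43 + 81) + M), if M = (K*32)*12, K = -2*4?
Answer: 4*I*sqrt(78) ≈ 35.327*I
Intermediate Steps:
K = -8
M = -3072 (M = -8*32*12 = -256*12 = -3072)
sqrt(((4*4)*3)*(-43 + 81) + M) = sqrt(((4*4)*3)*(-43 + 81) - 3072) = sqrt((16*3)*38 - 3072) = sqrt(48*38 - 3072) = sqrt(1824 - 3072) = sqrt(-1248) = 4*I*sqrt(78)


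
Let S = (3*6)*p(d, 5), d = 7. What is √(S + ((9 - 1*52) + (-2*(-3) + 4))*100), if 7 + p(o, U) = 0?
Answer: I*√3426 ≈ 58.532*I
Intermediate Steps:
p(o, U) = -7 (p(o, U) = -7 + 0 = -7)
S = -126 (S = (3*6)*(-7) = 18*(-7) = -126)
√(S + ((9 - 1*52) + (-2*(-3) + 4))*100) = √(-126 + ((9 - 1*52) + (-2*(-3) + 4))*100) = √(-126 + ((9 - 52) + (6 + 4))*100) = √(-126 + (-43 + 10)*100) = √(-126 - 33*100) = √(-126 - 3300) = √(-3426) = I*√3426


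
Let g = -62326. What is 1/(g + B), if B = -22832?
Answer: -1/85158 ≈ -1.1743e-5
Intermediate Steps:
1/(g + B) = 1/(-62326 - 22832) = 1/(-85158) = -1/85158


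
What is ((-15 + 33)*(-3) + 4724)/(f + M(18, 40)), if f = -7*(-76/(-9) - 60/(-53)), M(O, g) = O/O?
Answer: -2227590/31499 ≈ -70.719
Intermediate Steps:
M(O, g) = 1
f = -31976/477 (f = -7*(-76*(-1/9) - 60*(-1/53)) = -7*(76/9 + 60/53) = -7*4568/477 = -31976/477 ≈ -67.036)
((-15 + 33)*(-3) + 4724)/(f + M(18, 40)) = ((-15 + 33)*(-3) + 4724)/(-31976/477 + 1) = (18*(-3) + 4724)/(-31499/477) = (-54 + 4724)*(-477/31499) = 4670*(-477/31499) = -2227590/31499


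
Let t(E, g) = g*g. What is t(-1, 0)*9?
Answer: 0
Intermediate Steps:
t(E, g) = g²
t(-1, 0)*9 = 0²*9 = 0*9 = 0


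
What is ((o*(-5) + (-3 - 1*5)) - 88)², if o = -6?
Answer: 4356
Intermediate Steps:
((o*(-5) + (-3 - 1*5)) - 88)² = ((-6*(-5) + (-3 - 1*5)) - 88)² = ((30 + (-3 - 5)) - 88)² = ((30 - 8) - 88)² = (22 - 88)² = (-66)² = 4356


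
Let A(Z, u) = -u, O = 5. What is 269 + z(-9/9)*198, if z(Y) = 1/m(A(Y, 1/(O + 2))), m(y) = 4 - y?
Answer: 9187/29 ≈ 316.79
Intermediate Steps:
z(Y) = 7/29 (z(Y) = 1/(4 - (-1)/(5 + 2)) = 1/(4 - (-1)/7) = 1/(4 - 1*(-⅐)) = 1/(4 + ⅐) = 1/(29/7) = 7/29)
269 + z(-9/9)*198 = 269 + (7/29)*198 = 269 + 1386/29 = 9187/29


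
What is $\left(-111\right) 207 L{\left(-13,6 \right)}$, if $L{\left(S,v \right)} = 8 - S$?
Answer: $-482517$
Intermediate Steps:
$\left(-111\right) 207 L{\left(-13,6 \right)} = \left(-111\right) 207 \left(8 - -13\right) = - 22977 \left(8 + 13\right) = \left(-22977\right) 21 = -482517$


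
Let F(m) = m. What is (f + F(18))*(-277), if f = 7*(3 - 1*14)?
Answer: 16343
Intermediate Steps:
f = -77 (f = 7*(3 - 14) = 7*(-11) = -77)
(f + F(18))*(-277) = (-77 + 18)*(-277) = -59*(-277) = 16343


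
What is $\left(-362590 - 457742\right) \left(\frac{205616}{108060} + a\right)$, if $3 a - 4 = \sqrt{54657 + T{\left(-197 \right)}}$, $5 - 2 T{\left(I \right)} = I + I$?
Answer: $- \frac{23905568256}{9005} - 136722 \sqrt{219426} \approx -6.6699 \cdot 10^{7}$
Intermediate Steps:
$T{\left(I \right)} = \frac{5}{2} - I$ ($T{\left(I \right)} = \frac{5}{2} - \frac{I + I}{2} = \frac{5}{2} - \frac{2 I}{2} = \frac{5}{2} - I$)
$a = \frac{4}{3} + \frac{\sqrt{219426}}{6}$ ($a = \frac{4}{3} + \frac{\sqrt{54657 + \left(\frac{5}{2} - -197\right)}}{3} = \frac{4}{3} + \frac{\sqrt{54657 + \left(\frac{5}{2} + 197\right)}}{3} = \frac{4}{3} + \frac{\sqrt{54657 + \frac{399}{2}}}{3} = \frac{4}{3} + \frac{\sqrt{\frac{109713}{2}}}{3} = \frac{4}{3} + \frac{\frac{1}{2} \sqrt{219426}}{3} = \frac{4}{3} + \frac{\sqrt{219426}}{6} \approx 79.405$)
$\left(-362590 - 457742\right) \left(\frac{205616}{108060} + a\right) = \left(-362590 - 457742\right) \left(\frac{205616}{108060} + \left(\frac{4}{3} + \frac{\sqrt{219426}}{6}\right)\right) = - 820332 \left(205616 \cdot \frac{1}{108060} + \left(\frac{4}{3} + \frac{\sqrt{219426}}{6}\right)\right) = - 820332 \left(\frac{51404}{27015} + \left(\frac{4}{3} + \frac{\sqrt{219426}}{6}\right)\right) = - 820332 \left(\frac{87424}{27015} + \frac{\sqrt{219426}}{6}\right) = - \frac{23905568256}{9005} - 136722 \sqrt{219426}$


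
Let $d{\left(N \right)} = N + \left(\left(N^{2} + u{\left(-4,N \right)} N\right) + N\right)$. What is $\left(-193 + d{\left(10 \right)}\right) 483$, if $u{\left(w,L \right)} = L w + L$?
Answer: $-180159$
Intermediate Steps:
$u{\left(w,L \right)} = L + L w$
$d{\left(N \right)} = - 2 N^{2} + 2 N$ ($d{\left(N \right)} = N + \left(\left(N^{2} + N \left(1 - 4\right) N\right) + N\right) = N + \left(\left(N^{2} + N \left(-3\right) N\right) + N\right) = N + \left(\left(N^{2} + - 3 N N\right) + N\right) = N + \left(\left(N^{2} - 3 N^{2}\right) + N\right) = N - \left(- N + 2 N^{2}\right) = - 2 N^{2} + 2 N$)
$\left(-193 + d{\left(10 \right)}\right) 483 = \left(-193 + 2 \cdot 10 \left(1 - 10\right)\right) 483 = \left(-193 + 2 \cdot 10 \left(-9\right)\right) 483 = \left(-193 - 180\right) 483 = \left(-373\right) 483 = -180159$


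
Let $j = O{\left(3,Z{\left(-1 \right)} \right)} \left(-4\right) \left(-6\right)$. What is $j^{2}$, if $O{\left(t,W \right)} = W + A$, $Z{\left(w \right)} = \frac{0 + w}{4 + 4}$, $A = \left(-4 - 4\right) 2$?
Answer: $149769$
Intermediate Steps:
$A = -16$ ($A = \left(-8\right) 2 = -16$)
$Z{\left(w \right)} = \frac{w}{8}$
$O{\left(t,W \right)} = -16 + W$ ($O{\left(t,W \right)} = W - 16 = -16 + W$)
$j = -387$ ($j = \left(-16 + \frac{1}{8} \left(-1\right)\right) \left(-4\right) \left(-6\right) = \left(-16 - \frac{1}{8}\right) \left(-4\right) \left(-6\right) = \left(- \frac{129}{8}\right) \left(-4\right) \left(-6\right) = \frac{129}{2} \left(-6\right) = -387$)
$j^{2} = \left(-387\right)^{2} = 149769$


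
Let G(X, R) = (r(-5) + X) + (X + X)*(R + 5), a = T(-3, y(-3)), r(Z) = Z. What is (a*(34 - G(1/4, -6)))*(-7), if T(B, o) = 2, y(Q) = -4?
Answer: -1099/2 ≈ -549.50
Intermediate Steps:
a = 2
G(X, R) = -5 + X + 2*X*(5 + R) (G(X, R) = (-5 + X) + (X + X)*(R + 5) = (-5 + X) + (2*X)*(5 + R) = (-5 + X) + 2*X*(5 + R) = -5 + X + 2*X*(5 + R))
(a*(34 - G(1/4, -6)))*(-7) = (2*(34 - (-5 + 11/4 + 2*(-6)/4)))*(-7) = (2*(34 - (-5 + 11*(¼) + 2*(-6)*(¼))))*(-7) = (2*(34 - (-5 + 11/4 - 3)))*(-7) = (2*(34 - 1*(-21/4)))*(-7) = (2*(34 + 21/4))*(-7) = (2*(157/4))*(-7) = (157/2)*(-7) = -1099/2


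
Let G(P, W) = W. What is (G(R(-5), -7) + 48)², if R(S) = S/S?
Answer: 1681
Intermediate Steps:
R(S) = 1
(G(R(-5), -7) + 48)² = (-7 + 48)² = 41² = 1681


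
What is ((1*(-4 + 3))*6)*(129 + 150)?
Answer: -1674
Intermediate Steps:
((1*(-4 + 3))*6)*(129 + 150) = ((1*(-1))*6)*279 = -1*6*279 = -6*279 = -1674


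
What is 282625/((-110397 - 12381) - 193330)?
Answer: -282625/316108 ≈ -0.89408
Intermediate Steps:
282625/((-110397 - 12381) - 193330) = 282625/(-122778 - 193330) = 282625/(-316108) = 282625*(-1/316108) = -282625/316108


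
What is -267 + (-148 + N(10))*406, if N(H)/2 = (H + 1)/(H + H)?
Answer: -299542/5 ≈ -59908.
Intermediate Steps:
N(H) = (1 + H)/H (N(H) = 2*((H + 1)/(H + H)) = 2*((1 + H)/((2*H))) = 2*((1 + H)*(1/(2*H))) = 2*((1 + H)/(2*H)) = (1 + H)/H)
-267 + (-148 + N(10))*406 = -267 + (-148 + (1 + 10)/10)*406 = -267 + (-148 + (⅒)*11)*406 = -267 + (-148 + 11/10)*406 = -267 - 1469/10*406 = -267 - 298207/5 = -299542/5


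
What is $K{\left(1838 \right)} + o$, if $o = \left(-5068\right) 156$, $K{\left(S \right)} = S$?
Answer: $-788770$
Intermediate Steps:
$o = -790608$
$K{\left(1838 \right)} + o = 1838 - 790608 = -788770$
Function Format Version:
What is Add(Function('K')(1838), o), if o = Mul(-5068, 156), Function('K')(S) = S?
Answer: -788770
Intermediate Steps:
o = -790608
Add(Function('K')(1838), o) = Add(1838, -790608) = -788770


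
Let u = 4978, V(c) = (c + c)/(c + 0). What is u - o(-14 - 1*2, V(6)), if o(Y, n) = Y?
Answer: 4994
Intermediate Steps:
V(c) = 2 (V(c) = (2*c)/c = 2)
u - o(-14 - 1*2, V(6)) = 4978 - (-14 - 1*2) = 4978 - (-14 - 2) = 4978 - 1*(-16) = 4978 + 16 = 4994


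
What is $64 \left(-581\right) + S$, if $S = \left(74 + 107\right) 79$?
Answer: $-22885$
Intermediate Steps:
$S = 14299$ ($S = 181 \cdot 79 = 14299$)
$64 \left(-581\right) + S = 64 \left(-581\right) + 14299 = -37184 + 14299 = -22885$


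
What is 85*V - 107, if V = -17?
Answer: -1552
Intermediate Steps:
85*V - 107 = 85*(-17) - 107 = -1445 - 107 = -1552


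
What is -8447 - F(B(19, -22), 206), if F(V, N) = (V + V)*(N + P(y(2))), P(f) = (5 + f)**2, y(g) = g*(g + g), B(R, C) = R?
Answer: -22697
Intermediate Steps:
y(g) = 2*g**2 (y(g) = g*(2*g) = 2*g**2)
F(V, N) = 2*V*(169 + N) (F(V, N) = (V + V)*(N + (5 + 2*2**2)**2) = (2*V)*(N + (5 + 2*4)**2) = (2*V)*(N + (5 + 8)**2) = (2*V)*(N + 13**2) = (2*V)*(N + 169) = (2*V)*(169 + N) = 2*V*(169 + N))
-8447 - F(B(19, -22), 206) = -8447 - 2*19*(169 + 206) = -8447 - 2*19*375 = -8447 - 1*14250 = -8447 - 14250 = -22697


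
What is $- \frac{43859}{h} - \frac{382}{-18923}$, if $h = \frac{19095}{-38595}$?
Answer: $\frac{2135446030347}{24088979} \approx 88648.0$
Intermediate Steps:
$h = - \frac{1273}{2573}$ ($h = 19095 \left(- \frac{1}{38595}\right) = - \frac{1273}{2573} \approx -0.49475$)
$- \frac{43859}{h} - \frac{382}{-18923} = - \frac{43859}{- \frac{1273}{2573}} - \frac{382}{-18923} = \left(-43859\right) \left(- \frac{2573}{1273}\right) - - \frac{382}{18923} = \frac{112849207}{1273} + \frac{382}{18923} = \frac{2135446030347}{24088979}$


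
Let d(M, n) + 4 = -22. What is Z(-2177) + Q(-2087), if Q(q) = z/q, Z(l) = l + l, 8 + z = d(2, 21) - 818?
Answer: -9085946/2087 ≈ -4353.6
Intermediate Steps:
d(M, n) = -26 (d(M, n) = -4 - 22 = -26)
z = -852 (z = -8 + (-26 - 818) = -8 - 844 = -852)
Z(l) = 2*l
Q(q) = -852/q
Z(-2177) + Q(-2087) = 2*(-2177) - 852/(-2087) = -4354 - 852*(-1/2087) = -4354 + 852/2087 = -9085946/2087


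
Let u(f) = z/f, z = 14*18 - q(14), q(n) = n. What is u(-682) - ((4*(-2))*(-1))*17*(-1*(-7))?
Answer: -324751/341 ≈ -952.35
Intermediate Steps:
z = 238 (z = 14*18 - 1*14 = 252 - 14 = 238)
u(f) = 238/f
u(-682) - ((4*(-2))*(-1))*17*(-1*(-7)) = 238/(-682) - ((4*(-2))*(-1))*17*(-1*(-7)) = 238*(-1/682) - -8*(-1)*17*7 = -119/341 - 8*17*7 = -119/341 - 136*7 = -119/341 - 1*952 = -119/341 - 952 = -324751/341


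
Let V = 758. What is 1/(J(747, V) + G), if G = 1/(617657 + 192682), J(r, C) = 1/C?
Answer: 614236962/811097 ≈ 757.29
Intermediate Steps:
G = 1/810339 ≈ 1.2341e-6
1/(J(747, V) + G) = 1/(1/758 + 1/810339) = 1/(811097/614236962) = 614236962/811097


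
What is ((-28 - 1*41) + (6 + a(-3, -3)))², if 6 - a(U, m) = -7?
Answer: 2500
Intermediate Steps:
a(U, m) = 13 (a(U, m) = 6 - 1*(-7) = 6 + 7 = 13)
((-28 - 1*41) + (6 + a(-3, -3)))² = ((-28 - 1*41) + (6 + 13))² = ((-28 - 41) + 19)² = (-69 + 19)² = (-50)² = 2500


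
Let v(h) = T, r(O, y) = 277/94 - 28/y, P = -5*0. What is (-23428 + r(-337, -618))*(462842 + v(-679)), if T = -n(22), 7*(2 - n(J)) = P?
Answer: -52486270372060/4841 ≈ -1.0842e+10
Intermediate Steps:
P = 0
n(J) = 2 (n(J) = 2 - ⅐*0 = 2 + 0 = 2)
r(O, y) = 277/94 - 28/y (r(O, y) = 277*(1/94) - 28/y = 277/94 - 28/y)
T = -2 (T = -1*2 = -2)
v(h) = -2
(-23428 + r(-337, -618))*(462842 + v(-679)) = (-23428 + (277/94 - 28/(-618)))*(462842 - 2) = (-23428 + (277/94 - 28*(-1/618)))*462840 = (-23428 + (277/94 + 14/309))*462840 = (-23428 + 86909/29046)*462840 = -680402779/29046*462840 = -52486270372060/4841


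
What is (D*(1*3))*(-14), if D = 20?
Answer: -840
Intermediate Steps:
(D*(1*3))*(-14) = (20*(1*3))*(-14) = (20*3)*(-14) = 60*(-14) = -840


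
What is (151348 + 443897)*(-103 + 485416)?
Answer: 288880136685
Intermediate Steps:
(151348 + 443897)*(-103 + 485416) = 595245*485313 = 288880136685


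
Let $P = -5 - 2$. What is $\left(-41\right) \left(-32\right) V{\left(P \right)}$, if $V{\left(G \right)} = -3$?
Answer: $-3936$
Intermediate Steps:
$P = -7$
$\left(-41\right) \left(-32\right) V{\left(P \right)} = \left(-41\right) \left(-32\right) \left(-3\right) = 1312 \left(-3\right) = -3936$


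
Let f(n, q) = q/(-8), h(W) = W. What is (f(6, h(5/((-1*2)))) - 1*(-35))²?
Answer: 319225/256 ≈ 1247.0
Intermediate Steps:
f(n, q) = -q/8 (f(n, q) = q*(-⅛) = -q/8)
(f(6, h(5/((-1*2)))) - 1*(-35))² = (-5/(8*((-1*2))) - 1*(-35))² = (-5/(8*(-2)) + 35)² = (-5*(-1)/(8*2) + 35)² = (-⅛*(-5/2) + 35)² = (5/16 + 35)² = (565/16)² = 319225/256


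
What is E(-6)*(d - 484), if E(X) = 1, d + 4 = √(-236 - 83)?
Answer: -488 + I*√319 ≈ -488.0 + 17.861*I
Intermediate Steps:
d = -4 + I*√319 (d = -4 + √(-236 - 83) = -4 + √(-319) = -4 + I*√319 ≈ -4.0 + 17.861*I)
E(-6)*(d - 484) = 1*((-4 + I*√319) - 484) = 1*(-488 + I*√319) = -488 + I*√319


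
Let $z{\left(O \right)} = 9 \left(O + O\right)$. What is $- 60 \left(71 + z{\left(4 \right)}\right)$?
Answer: $-8580$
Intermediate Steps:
$z{\left(O \right)} = 18 O$ ($z{\left(O \right)} = 9 \cdot 2 O = 18 O$)
$- 60 \left(71 + z{\left(4 \right)}\right) = - 60 \left(71 + 18 \cdot 4\right) = - 60 \left(71 + 72\right) = \left(-60\right) 143 = -8580$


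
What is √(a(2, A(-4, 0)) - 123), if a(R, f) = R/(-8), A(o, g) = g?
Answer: I*√493/2 ≈ 11.102*I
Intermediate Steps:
a(R, f) = -R/8 (a(R, f) = R*(-⅛) = -R/8)
√(a(2, A(-4, 0)) - 123) = √(-⅛*2 - 123) = √(-¼ - 123) = √(-493/4) = I*√493/2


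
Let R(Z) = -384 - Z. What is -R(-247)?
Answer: 137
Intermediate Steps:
-R(-247) = -(-384 - 1*(-247)) = -(-384 + 247) = -1*(-137) = 137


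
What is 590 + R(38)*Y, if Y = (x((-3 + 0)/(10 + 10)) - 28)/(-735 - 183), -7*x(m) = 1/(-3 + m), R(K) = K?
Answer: 119661442/202419 ≈ 591.16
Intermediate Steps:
x(m) = -1/(7*(-3 + m))
Y = 6164/202419 (Y = (-1/(-21 + 7*((-3 + 0)/(10 + 10))) - 28)/(-735 - 183) = (-1/(-21 + 7*(-3/20)) - 28)/(-918) = (-1/(-21 + 7*(-3*1/20)) - 28)*(-1/918) = (-1/(-21 + 7*(-3/20)) - 28)*(-1/918) = (-1/(-21 - 21/20) - 28)*(-1/918) = (-1/(-441/20) - 28)*(-1/918) = (-1*(-20/441) - 28)*(-1/918) = (20/441 - 28)*(-1/918) = -12328/441*(-1/918) = 6164/202419 ≈ 0.030452)
590 + R(38)*Y = 590 + 38*(6164/202419) = 590 + 234232/202419 = 119661442/202419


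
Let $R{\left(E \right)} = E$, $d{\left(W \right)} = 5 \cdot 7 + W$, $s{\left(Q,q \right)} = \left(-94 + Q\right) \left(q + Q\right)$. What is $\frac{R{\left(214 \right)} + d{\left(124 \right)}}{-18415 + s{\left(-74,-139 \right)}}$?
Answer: $\frac{373}{17369} \approx 0.021475$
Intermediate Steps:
$s{\left(Q,q \right)} = \left(-94 + Q\right) \left(Q + q\right)$
$d{\left(W \right)} = 35 + W$
$\frac{R{\left(214 \right)} + d{\left(124 \right)}}{-18415 + s{\left(-74,-139 \right)}} = \frac{214 + \left(35 + 124\right)}{-18415 - \left(-30308 - 5476\right)} = \frac{214 + 159}{-18415 + \left(5476 + 6956 + 13066 + 10286\right)} = \frac{373}{-18415 + 35784} = \frac{373}{17369}$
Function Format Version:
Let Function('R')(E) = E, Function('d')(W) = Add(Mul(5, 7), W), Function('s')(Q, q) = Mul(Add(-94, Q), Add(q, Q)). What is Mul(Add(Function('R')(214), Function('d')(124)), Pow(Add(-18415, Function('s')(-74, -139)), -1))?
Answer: Rational(373, 17369) ≈ 0.021475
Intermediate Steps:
Function('s')(Q, q) = Mul(Add(-94, Q), Add(Q, q))
Function('d')(W) = Add(35, W)
Mul(Add(Function('R')(214), Function('d')(124)), Pow(Add(-18415, Function('s')(-74, -139)), -1)) = Mul(Add(214, Add(35, 124)), Pow(Add(-18415, Add(Pow(-74, 2), Mul(-94, -74), Mul(-94, -139), Mul(-74, -139))), -1)) = Mul(Add(214, 159), Pow(Add(-18415, Add(5476, 6956, 13066, 10286)), -1)) = Mul(373, Pow(Add(-18415, 35784), -1)) = Mul(373, Pow(17369, -1)) = Mul(373, Rational(1, 17369)) = Rational(373, 17369)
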